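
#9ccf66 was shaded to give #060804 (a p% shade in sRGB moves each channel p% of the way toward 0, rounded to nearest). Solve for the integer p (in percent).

#9ccf66 is rgb(156, 207, 102); #060804 is rgb(6, 8, 4).
On the G channel (widest range): 8 ≈ 207 + (p/100)(0 − 207), so p ≈ 100×(8 − 207)/(0 − 207) = -19900/-207 = 96.14.
p = 96 reproduces all three channels after rounding.

96%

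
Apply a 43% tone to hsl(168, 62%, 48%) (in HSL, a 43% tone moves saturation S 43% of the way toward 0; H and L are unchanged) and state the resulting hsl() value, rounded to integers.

S moves 43% from 62 toward 0: 62 − 26.66 = 35.34 → 35.
H and L are unchanged.

hsl(168, 35%, 48%)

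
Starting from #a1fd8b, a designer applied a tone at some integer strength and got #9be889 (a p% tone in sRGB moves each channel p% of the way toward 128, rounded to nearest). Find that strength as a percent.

17%

#a1fd8b is rgb(161, 253, 139); #9be889 is rgb(155, 232, 137).
On the G channel (widest range): 232 ≈ 253 + (p/100)(128 − 253), so p ≈ 100×(232 − 253)/(128 − 253) = -2100/-125 = 16.80.
p = 17 reproduces all three channels after rounding.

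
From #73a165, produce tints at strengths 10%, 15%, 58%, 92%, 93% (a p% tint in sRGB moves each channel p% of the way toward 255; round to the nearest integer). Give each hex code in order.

#81aa74, #88af7c, #c4d8be, #f4f7f3, #f5f8f4

#73a165 is rgb(115, 161, 101).
10%: (115 + 14 = 129→129, 161 + 9.4 = 170.4→170, 101 + 15.4 = 116.4→116) → #81aa74
15%: (115 + 21 = 136→136, 161 + 14.1 = 175.1→175, 101 + 23.1 = 124.1→124) → #88af7c
58%: (115 + 81.2 = 196.2→196, 161 + 54.52 = 215.52→216, 101 + 89.32 = 190.32→190) → #c4d8be
92%: (115 + 128.8 = 243.8→244, 161 + 86.48 = 247.48→247, 101 + 141.68 = 242.68→243) → #f4f7f3
93%: (115 + 130.2 = 245.2→245, 161 + 87.42 = 248.42→248, 101 + 143.22 = 244.22→244) → #f5f8f4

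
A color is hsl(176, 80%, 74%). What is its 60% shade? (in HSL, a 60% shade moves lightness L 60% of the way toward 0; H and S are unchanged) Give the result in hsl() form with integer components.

L moves 60% from 74 toward 0: 74 − 44.4 = 29.6 → 30.
H and S are unchanged.

hsl(176, 80%, 30%)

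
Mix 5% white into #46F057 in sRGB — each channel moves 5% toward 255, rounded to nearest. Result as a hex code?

#4FF15F

#46F057 is rgb(70, 240, 87).
Per channel, c → c + 0.05(255 − c):
  R: 70 + 0.05×(255−70) = 70 + 9.25 = 79.25 → 79
  G: 240 + 0.05×(255−240) = 240 + 0.75 = 240.75 → 241
  B: 87 + 8.4 = 95.4 → 95
rgb(79, 241, 95) = #4FF15F.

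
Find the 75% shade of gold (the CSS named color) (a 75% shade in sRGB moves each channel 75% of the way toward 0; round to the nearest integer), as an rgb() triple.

CSS gold is rgb(255, 215, 0).
Lerp each channel 75% toward 0:
  R: 255 + 0.75×(0−255) = 255 − 191.25 = 63.75 → 64
  G: 215 − 161.25 = 53.75 → 54
  B: 0 + 0 = 0 → 0

rgb(64, 54, 0)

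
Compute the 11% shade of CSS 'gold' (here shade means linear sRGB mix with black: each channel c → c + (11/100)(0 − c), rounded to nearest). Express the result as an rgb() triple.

rgb(227, 191, 0)

CSS gold is rgb(255, 215, 0).
An 11% shade moves each channel 11% toward 0:
  R: 255 − 28.05 = 226.95 → 227
  G: 215 + 0.11×(0−215) = 215 − 23.65 = 191.35 → 191
  B: 0 + 0 = 0 → 0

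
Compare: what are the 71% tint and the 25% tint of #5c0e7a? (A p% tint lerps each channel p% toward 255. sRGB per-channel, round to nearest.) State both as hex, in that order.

#d0b9d8, #854a9b

#5c0e7a is rgb(92, 14, 122).
71% tint:
  R: 92 + 0.71×(255−92) = 92 + 115.73 = 207.73 → 208
  G: 14 + 171.11 = 185.11 → 185
  B: 122 + 0.71×(255−122) = 122 + 94.43 = 216.43 → 216
  → #d0b9d8
25% tint:
  R: 92 + 40.75 = 132.75 → 133
  G: 14 + 0.25×(255−14) = 14 + 60.25 = 74.25 → 74
  B: 122 + 0.25×(255−122) = 122 + 33.25 = 155.25 → 155
  → #854a9b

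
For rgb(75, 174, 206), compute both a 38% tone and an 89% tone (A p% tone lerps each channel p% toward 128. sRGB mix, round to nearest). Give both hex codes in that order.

#5F9DB0, #7A8589

38% tone:
  R: 75 + 20.14 = 95.14 → 95
  G: 174 + 0.38×(128−174) = 174 − 17.48 = 156.52 → 157
  B: 206 + 0.38×(128−206) = 206 − 29.64 = 176.36 → 176
  → #5F9DB0
89% tone:
  R: 75 + 47.17 = 122.17 → 122
  G: 174 − 40.94 = 133.06 → 133
  B: 206 − 69.42 = 136.58 → 137
  → #7A8589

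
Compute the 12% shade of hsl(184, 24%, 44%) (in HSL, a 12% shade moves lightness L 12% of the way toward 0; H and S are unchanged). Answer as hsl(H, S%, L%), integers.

hsl(184, 24%, 39%)

L moves 12% from 44 toward 0: 44 − 5.28 = 38.72 → 39.
H and S are unchanged.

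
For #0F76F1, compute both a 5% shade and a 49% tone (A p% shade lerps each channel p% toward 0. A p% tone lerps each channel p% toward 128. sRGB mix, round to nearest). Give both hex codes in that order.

#0E70E5, #467BBA

#0F76F1 is rgb(15, 118, 241).
5% shade:
  R: 15 − 0.75 = 14.25 → 14
  G: 118 − 5.9 = 112.1 → 112
  B: 241 + 0.05×(0−241) = 241 − 12.05 = 228.95 → 229
  → #0E70E5
49% tone:
  R: 15 + 55.37 = 70.37 → 70
  G: 118 + 0.49×(128−118) = 118 + 4.9 = 122.9 → 123
  B: 241 − 55.37 = 185.63 → 186
  → #467BBA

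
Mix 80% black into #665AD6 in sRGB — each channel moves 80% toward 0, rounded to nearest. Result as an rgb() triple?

#665AD6 is rgb(102, 90, 214).
An 80% shade moves each channel 80% toward 0:
  R: 102 + 0.8×(0−102) = 102 − 81.6 = 20.4 → 20
  G: 90 − 72 = 18 → 18
  B: 214 + 0.8×(0−214) = 214 − 171.2 = 42.8 → 43

rgb(20, 18, 43)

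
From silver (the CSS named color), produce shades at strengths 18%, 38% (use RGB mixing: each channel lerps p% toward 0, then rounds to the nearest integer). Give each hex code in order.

#9d9d9d, #777777

CSS silver is rgb(192, 192, 192).
18%: (192 − 34.56 = 157.44→157, 192 − 34.56 = 157.44→157, 192 − 34.56 = 157.44→157) → #9d9d9d
38%: (192 − 72.96 = 119.04→119, 192 − 72.96 = 119.04→119, 192 − 72.96 = 119.04→119) → #777777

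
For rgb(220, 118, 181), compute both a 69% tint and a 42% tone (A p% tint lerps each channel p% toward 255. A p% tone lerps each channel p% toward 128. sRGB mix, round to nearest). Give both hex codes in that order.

#f4d5e8, #b57a9f

69% tint:
  R: 220 + 24.15 = 244.15 → 244
  G: 118 + 0.69×(255−118) = 118 + 94.53 = 212.53 → 213
  B: 181 + 51.06 = 232.06 → 232
  → #f4d5e8
42% tone:
  R: 220 + 0.42×(128−220) = 220 − 38.64 = 181.36 → 181
  G: 118 + 0.42×(128−118) = 118 + 4.2 = 122.2 → 122
  B: 181 − 22.26 = 158.74 → 159
  → #b57a9f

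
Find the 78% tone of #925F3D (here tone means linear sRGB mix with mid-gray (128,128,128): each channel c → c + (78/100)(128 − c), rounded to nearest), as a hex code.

#925F3D is rgb(146, 95, 61).
Per channel, c → c + 0.78(128 − c):
  R: 146 − 14.04 = 131.96 → 132
  G: 95 + 0.78×(128−95) = 95 + 25.74 = 120.74 → 121
  B: 61 + 52.26 = 113.26 → 113
rgb(132, 121, 113) = #847971.

#847971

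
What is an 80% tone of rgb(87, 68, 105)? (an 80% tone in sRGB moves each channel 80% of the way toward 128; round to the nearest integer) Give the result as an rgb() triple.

Per channel, c → c + 0.8(128 − c):
  R: 87 + 0.8×(128−87) = 87 + 32.8 = 119.8 → 120
  G: 68 + 0.8×(128−68) = 68 + 48 = 116 → 116
  B: 105 + 0.8×(128−105) = 105 + 18.4 = 123.4 → 123

rgb(120, 116, 123)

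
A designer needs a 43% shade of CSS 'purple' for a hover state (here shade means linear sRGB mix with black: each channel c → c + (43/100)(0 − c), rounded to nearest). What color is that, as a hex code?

#490049

CSS purple is rgb(128, 0, 128).
Lerp each channel 43% toward 0:
  R: 128 + 0.43×(0−128) = 128 − 55.04 = 72.96 → 73
  G: 0 + 0.43×(0−0) = 0 + 0 = 0 → 0
  B: 128 + 0.43×(0−128) = 128 − 55.04 = 72.96 → 73
rgb(73, 0, 73) = #490049.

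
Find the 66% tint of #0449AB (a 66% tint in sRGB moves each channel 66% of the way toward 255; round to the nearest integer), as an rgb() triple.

#0449AB is rgb(4, 73, 171).
A 66% tint moves each channel 66% toward 255:
  R: 4 + 0.66×(255−4) = 4 + 165.66 = 169.66 → 170
  G: 73 + 120.12 = 193.12 → 193
  B: 171 + 55.44 = 226.44 → 226

rgb(170, 193, 226)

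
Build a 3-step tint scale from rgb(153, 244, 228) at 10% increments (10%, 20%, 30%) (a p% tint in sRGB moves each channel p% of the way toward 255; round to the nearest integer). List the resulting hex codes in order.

#A3F5E7, #ADF6E9, #B8F7EC

10%: (153 + 10.2 = 163.2→163, 244 + 1.1 = 245.1→245, 228 + 2.7 = 230.7→231) → #A3F5E7
20%: (153 + 20.4 = 173.4→173, 244 + 2.2 = 246.2→246, 228 + 5.4 = 233.4→233) → #ADF6E9
30%: (153 + 30.6 = 183.6→184, 244 + 3.3 = 247.3→247, 228 + 8.1 = 236.1→236) → #B8F7EC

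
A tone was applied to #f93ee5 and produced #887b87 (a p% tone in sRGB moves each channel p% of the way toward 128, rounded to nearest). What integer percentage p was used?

#f93ee5 is rgb(249, 62, 229); #887b87 is rgb(136, 123, 135).
On the R channel (widest range): 136 ≈ 249 + (p/100)(128 − 249), so p ≈ 100×(136 − 249)/(128 − 249) = -11300/-121 = 93.39.
p = 93 reproduces all three channels after rounding.

93%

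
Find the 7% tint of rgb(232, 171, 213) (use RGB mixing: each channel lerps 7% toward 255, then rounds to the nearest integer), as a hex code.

#eab1d8

Per channel, c → c + 0.07(255 − c):
  R: 232 + 1.61 = 233.61 → 234
  G: 171 + 0.07×(255−171) = 171 + 5.88 = 176.88 → 177
  B: 213 + 0.07×(255−213) = 213 + 2.94 = 215.94 → 216
rgb(234, 177, 216) = #eab1d8.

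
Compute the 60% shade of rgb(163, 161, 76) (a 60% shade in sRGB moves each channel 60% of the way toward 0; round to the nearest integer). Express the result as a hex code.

#41401E

Per channel, c → c + 0.6(0 − c):
  R: 163 + 0.6×(0−163) = 163 − 97.8 = 65.2 → 65
  G: 161 + 0.6×(0−161) = 161 − 96.6 = 64.4 → 64
  B: 76 − 45.6 = 30.4 → 30
rgb(65, 64, 30) = #41401E.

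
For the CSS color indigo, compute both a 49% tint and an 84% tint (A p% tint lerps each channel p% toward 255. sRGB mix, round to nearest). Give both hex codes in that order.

CSS indigo is rgb(75, 0, 130).
49% tint:
  R: 75 + 0.49×(255−75) = 75 + 88.2 = 163.2 → 163
  G: 0 + 0.49×(255−0) = 0 + 124.95 = 124.95 → 125
  B: 130 + 0.49×(255−130) = 130 + 61.25 = 191.25 → 191
  → #A37DBF
84% tint:
  R: 75 + 151.2 = 226.2 → 226
  G: 0 + 214.2 = 214.2 → 214
  B: 130 + 0.84×(255−130) = 130 + 105 = 235 → 235
  → #E2D6EB

#A37DBF, #E2D6EB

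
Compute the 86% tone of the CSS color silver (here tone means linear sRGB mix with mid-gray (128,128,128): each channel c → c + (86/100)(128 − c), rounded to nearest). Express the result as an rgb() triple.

rgb(137, 137, 137)

CSS silver is rgb(192, 192, 192).
Lerp each channel 86% toward 128:
  R: 192 − 55.04 = 136.96 → 137
  G: 192 − 55.04 = 136.96 → 137
  B: 192 + 0.86×(128−192) = 192 − 55.04 = 136.96 → 137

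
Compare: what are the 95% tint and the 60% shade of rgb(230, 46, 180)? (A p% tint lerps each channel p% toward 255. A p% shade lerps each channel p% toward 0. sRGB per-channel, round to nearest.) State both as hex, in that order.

#fef5fb, #5c1248

95% tint:
  R: 230 + 0.95×(255−230) = 230 + 23.75 = 253.75 → 254
  G: 46 + 198.55 = 244.55 → 245
  B: 180 + 71.25 = 251.25 → 251
  → #fef5fb
60% shade:
  R: 230 + 0.6×(0−230) = 230 − 138 = 92 → 92
  G: 46 − 27.6 = 18.4 → 18
  B: 180 − 108 = 72 → 72
  → #5c1248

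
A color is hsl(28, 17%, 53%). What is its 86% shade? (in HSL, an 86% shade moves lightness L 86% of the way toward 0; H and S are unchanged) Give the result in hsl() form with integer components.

hsl(28, 17%, 7%)

L moves 86% from 53 toward 0: 53 − 45.58 = 7.42 → 7.
H and S are unchanged.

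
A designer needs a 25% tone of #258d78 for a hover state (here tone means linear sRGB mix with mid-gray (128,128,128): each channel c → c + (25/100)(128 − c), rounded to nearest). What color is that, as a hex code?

#3c8a7a

#258d78 is rgb(37, 141, 120).
Per channel, c → c + 0.25(128 − c):
  R: 37 + 0.25×(128−37) = 37 + 22.75 = 59.75 → 60
  G: 141 + 0.25×(128−141) = 141 − 3.25 = 137.75 → 138
  B: 120 + 0.25×(128−120) = 120 + 2 = 122 → 122
rgb(60, 138, 122) = #3c8a7a.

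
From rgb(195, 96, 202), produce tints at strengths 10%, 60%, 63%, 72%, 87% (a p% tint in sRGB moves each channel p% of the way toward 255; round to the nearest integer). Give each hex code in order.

#C970CF, #E7BFEA, #E9C4EB, #EED2F0, #F7EAF8

10%: (195 + 6 = 201→201, 96 + 15.9 = 111.9→112, 202 + 5.3 = 207.3→207) → #C970CF
60%: (195 + 36 = 231→231, 96 + 95.4 = 191.4→191, 202 + 31.8 = 233.8→234) → #E7BFEA
63%: (195 + 37.8 = 232.8→233, 96 + 100.17 = 196.17→196, 202 + 33.39 = 235.39→235) → #E9C4EB
72%: (195 + 43.2 = 238.2→238, 96 + 114.48 = 210.48→210, 202 + 38.16 = 240.16→240) → #EED2F0
87%: (195 + 52.2 = 247.2→247, 96 + 138.33 = 234.33→234, 202 + 46.11 = 248.11→248) → #F7EAF8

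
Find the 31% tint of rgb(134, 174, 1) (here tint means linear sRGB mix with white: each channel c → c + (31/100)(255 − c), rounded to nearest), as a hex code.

#ACC750

Lerp each channel 31% toward 255:
  R: 134 + 37.51 = 171.51 → 172
  G: 174 + 25.11 = 199.11 → 199
  B: 1 + 78.74 = 79.74 → 80
rgb(172, 199, 80) = #ACC750.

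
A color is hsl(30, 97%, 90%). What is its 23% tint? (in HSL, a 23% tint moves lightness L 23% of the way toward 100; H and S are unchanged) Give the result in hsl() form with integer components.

hsl(30, 97%, 92%)

L moves 23% from 90 toward 100: 90 + 2.3 = 92.3 → 92.
H and S are unchanged.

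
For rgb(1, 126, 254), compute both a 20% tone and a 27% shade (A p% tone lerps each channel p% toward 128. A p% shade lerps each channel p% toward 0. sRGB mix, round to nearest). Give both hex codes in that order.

20% tone:
  R: 1 + 0.2×(128−1) = 1 + 25.4 = 26.4 → 26
  G: 126 + 0.4 = 126.4 → 126
  B: 254 + 0.2×(128−254) = 254 − 25.2 = 228.8 → 229
  → #1A7EE5
27% shade:
  R: 1 − 0.27 = 0.73 → 1
  G: 126 + 0.27×(0−126) = 126 − 34.02 = 91.98 → 92
  B: 254 + 0.27×(0−254) = 254 − 68.58 = 185.42 → 185
  → #015CB9

#1A7EE5, #015CB9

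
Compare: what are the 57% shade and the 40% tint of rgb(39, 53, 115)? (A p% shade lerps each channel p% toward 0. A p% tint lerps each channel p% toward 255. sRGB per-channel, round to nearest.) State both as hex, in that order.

57% shade:
  R: 39 − 22.23 = 16.77 → 17
  G: 53 − 30.21 = 22.79 → 23
  B: 115 − 65.55 = 49.45 → 49
  → #111731
40% tint:
  R: 39 + 86.4 = 125.4 → 125
  G: 53 + 80.8 = 133.8 → 134
  B: 115 + 56 = 171 → 171
  → #7d86ab

#111731, #7d86ab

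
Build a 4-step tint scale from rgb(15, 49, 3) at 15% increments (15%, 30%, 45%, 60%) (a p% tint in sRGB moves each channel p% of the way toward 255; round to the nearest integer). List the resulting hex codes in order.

#335029, #576F4F, #7B8E74, #9FAD9A

15%: (15 + 36 = 51→51, 49 + 30.9 = 79.9→80, 3 + 37.8 = 40.8→41) → #335029
30%: (15 + 72 = 87→87, 49 + 61.8 = 110.8→111, 3 + 75.6 = 78.6→79) → #576F4F
45%: (15 + 108 = 123→123, 49 + 92.7 = 141.7→142, 3 + 113.4 = 116.4→116) → #7B8E74
60%: (15 + 144 = 159→159, 49 + 123.6 = 172.6→173, 3 + 151.2 = 154.2→154) → #9FAD9A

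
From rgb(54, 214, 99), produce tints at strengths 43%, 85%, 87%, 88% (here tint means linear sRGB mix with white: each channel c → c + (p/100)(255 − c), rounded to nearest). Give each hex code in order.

43%: (54 + 86.43 = 140.43→140, 214 + 17.63 = 231.63→232, 99 + 67.08 = 166.08→166) → #8CE8A6
85%: (54 + 170.85 = 224.85→225, 214 + 34.85 = 248.85→249, 99 + 132.6 = 231.6→232) → #E1F9E8
87%: (54 + 174.87 = 228.87→229, 214 + 35.67 = 249.67→250, 99 + 135.72 = 234.72→235) → #E5FAEB
88%: (54 + 176.88 = 230.88→231, 214 + 36.08 = 250.08→250, 99 + 137.28 = 236.28→236) → #E7FAEC

#8CE8A6, #E1F9E8, #E5FAEB, #E7FAEC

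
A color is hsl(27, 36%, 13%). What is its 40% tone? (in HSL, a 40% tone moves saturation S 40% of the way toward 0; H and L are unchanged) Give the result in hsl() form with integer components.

hsl(27, 22%, 13%)

S moves 40% from 36 toward 0: 36 − 14.4 = 21.6 → 22.
H and L are unchanged.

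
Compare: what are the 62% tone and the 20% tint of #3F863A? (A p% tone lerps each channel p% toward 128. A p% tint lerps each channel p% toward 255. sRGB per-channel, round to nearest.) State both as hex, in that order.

#3F863A is rgb(63, 134, 58).
62% tone:
  R: 63 + 0.62×(128−63) = 63 + 40.3 = 103.3 → 103
  G: 134 + 0.62×(128−134) = 134 − 3.72 = 130.28 → 130
  B: 58 + 43.4 = 101.4 → 101
  → #678265
20% tint:
  R: 63 + 38.4 = 101.4 → 101
  G: 134 + 0.2×(255−134) = 134 + 24.2 = 158.2 → 158
  B: 58 + 39.4 = 97.4 → 97
  → #659E61

#678265, #659E61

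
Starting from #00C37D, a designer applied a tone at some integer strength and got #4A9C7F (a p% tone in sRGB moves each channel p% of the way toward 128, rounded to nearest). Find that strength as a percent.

58%

#00C37D is rgb(0, 195, 125); #4A9C7F is rgb(74, 156, 127).
On the R channel (widest range): 74 ≈ 0 + (p/100)(128 − 0), so p ≈ 100×(74 − 0)/(128 − 0) = 7400/128 = 57.81.
p = 58 reproduces all three channels after rounding.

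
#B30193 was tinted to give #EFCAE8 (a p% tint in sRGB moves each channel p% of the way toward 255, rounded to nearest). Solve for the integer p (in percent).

#B30193 is rgb(179, 1, 147); #EFCAE8 is rgb(239, 202, 232).
On the G channel (widest range): 202 ≈ 1 + (p/100)(255 − 1), so p ≈ 100×(202 − 1)/(255 − 1) = 20100/254 = 79.13.
p = 79 reproduces all three channels after rounding.

79%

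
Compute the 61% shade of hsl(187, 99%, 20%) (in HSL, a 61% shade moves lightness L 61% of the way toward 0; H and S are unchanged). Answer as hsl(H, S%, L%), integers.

hsl(187, 99%, 8%)

L moves 61% from 20 toward 0: 20 − 12.2 = 7.8 → 8.
H and S are unchanged.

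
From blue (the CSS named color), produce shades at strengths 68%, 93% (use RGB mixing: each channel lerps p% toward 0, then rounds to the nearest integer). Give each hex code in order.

CSS blue is rgb(0, 0, 255).
68%: (0→0, 0→0, 255 − 173.4 = 81.6→82) → #000052
93%: (0→0, 0→0, 255 − 237.15 = 17.85→18) → #000012

#000052, #000012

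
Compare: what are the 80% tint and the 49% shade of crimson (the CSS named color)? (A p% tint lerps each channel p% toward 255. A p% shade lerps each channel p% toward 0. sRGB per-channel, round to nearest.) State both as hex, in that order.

#F8D0D8, #700A1F

CSS crimson is rgb(220, 20, 60).
80% tint:
  R: 220 + 0.8×(255−220) = 220 + 28 = 248 → 248
  G: 20 + 0.8×(255−20) = 20 + 188 = 208 → 208
  B: 60 + 0.8×(255−60) = 60 + 156 = 216 → 216
  → #F8D0D8
49% shade:
  R: 220 + 0.49×(0−220) = 220 − 107.8 = 112.2 → 112
  G: 20 + 0.49×(0−20) = 20 − 9.8 = 10.2 → 10
  B: 60 − 29.4 = 30.6 → 31
  → #700A1F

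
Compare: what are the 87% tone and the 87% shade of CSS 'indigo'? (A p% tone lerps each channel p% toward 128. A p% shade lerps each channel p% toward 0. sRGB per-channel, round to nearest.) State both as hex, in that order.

#796F80, #0A0011

CSS indigo is rgb(75, 0, 130).
87% tone:
  R: 75 + 0.87×(128−75) = 75 + 46.11 = 121.11 → 121
  G: 0 + 111.36 = 111.36 → 111
  B: 130 − 1.74 = 128.26 → 128
  → #796F80
87% shade:
  R: 75 + 0.87×(0−75) = 75 − 65.25 = 9.75 → 10
  G: 0 + 0.87×(0−0) = 0 + 0 = 0 → 0
  B: 130 − 113.1 = 16.9 → 17
  → #0A0011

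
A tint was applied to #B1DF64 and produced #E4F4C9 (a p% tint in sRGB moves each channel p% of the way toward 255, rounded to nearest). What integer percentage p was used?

#B1DF64 is rgb(177, 223, 100); #E4F4C9 is rgb(228, 244, 201).
On the B channel (widest range): 201 ≈ 100 + (p/100)(255 − 100), so p ≈ 100×(201 − 100)/(255 − 100) = 10100/155 = 65.16.
p = 65 reproduces all three channels after rounding.

65%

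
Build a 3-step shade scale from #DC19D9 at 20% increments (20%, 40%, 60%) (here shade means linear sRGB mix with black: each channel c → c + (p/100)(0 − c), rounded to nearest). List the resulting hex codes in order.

#B014AE, #840F82, #580A57

#DC19D9 is rgb(220, 25, 217).
20%: (220 − 44 = 176→176, 25 − 5 = 20→20, 217 − 43.4 = 173.6→174) → #B014AE
40%: (220 − 88 = 132→132, 25 − 10 = 15→15, 217 − 86.8 = 130.2→130) → #840F82
60%: (220 − 132 = 88→88, 25 − 15 = 10→10, 217 − 130.2 = 86.8→87) → #580A57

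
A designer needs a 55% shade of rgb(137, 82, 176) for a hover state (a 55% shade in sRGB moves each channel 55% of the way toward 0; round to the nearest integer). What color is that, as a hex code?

#3E254F

A 55% shade moves each channel 55% toward 0:
  R: 137 + 0.55×(0−137) = 137 − 75.35 = 61.65 → 62
  G: 82 + 0.55×(0−82) = 82 − 45.1 = 36.9 → 37
  B: 176 + 0.55×(0−176) = 176 − 96.8 = 79.2 → 79
rgb(62, 37, 79) = #3E254F.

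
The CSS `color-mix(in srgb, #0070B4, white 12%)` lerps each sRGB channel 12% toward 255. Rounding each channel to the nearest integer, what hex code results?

#1F81BD

#0070B4 is rgb(0, 112, 180).
Per channel, c → c + 0.12(255 − c):
  R: 0 + 30.6 = 30.6 → 31
  G: 112 + 0.12×(255−112) = 112 + 17.16 = 129.16 → 129
  B: 180 + 9 = 189 → 189
rgb(31, 129, 189) = #1F81BD.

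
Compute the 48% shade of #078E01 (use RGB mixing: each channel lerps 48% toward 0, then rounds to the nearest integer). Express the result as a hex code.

#078E01 is rgb(7, 142, 1).
A 48% shade moves each channel 48% toward 0:
  R: 7 − 3.36 = 3.64 → 4
  G: 142 − 68.16 = 73.84 → 74
  B: 1 − 0.48 = 0.52 → 1
rgb(4, 74, 1) = #044A01.

#044A01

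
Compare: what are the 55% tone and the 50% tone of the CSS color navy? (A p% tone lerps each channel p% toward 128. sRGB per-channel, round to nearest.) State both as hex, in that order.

#464680, #404080

CSS navy is rgb(0, 0, 128).
55% tone:
  R: 0 + 0.55×(128−0) = 0 + 70.4 = 70.4 → 70
  G: 0 + 0.55×(128−0) = 0 + 70.4 = 70.4 → 70
  B: 128 + 0 = 128 → 128
  → #464680
50% tone:
  R: 0 + 64 = 64 → 64
  G: 0 + 64 = 64 → 64
  B: 128 + 0 = 128 → 128
  → #404080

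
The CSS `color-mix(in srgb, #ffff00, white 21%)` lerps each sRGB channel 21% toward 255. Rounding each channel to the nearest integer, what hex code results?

#ffff00 is rgb(255, 255, 0).
A 21% tint moves each channel 21% toward 255:
  R: 255 + 0.21×(255−255) = 255 + 0 = 255 → 255
  G: 255 + 0.21×(255−255) = 255 + 0 = 255 → 255
  B: 0 + 53.55 = 53.55 → 54
rgb(255, 255, 54) = #ffff36.

#ffff36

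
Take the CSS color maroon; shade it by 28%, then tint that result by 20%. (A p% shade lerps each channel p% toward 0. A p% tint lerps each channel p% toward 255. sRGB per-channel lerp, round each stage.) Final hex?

#7D3333

CSS maroon is rgb(128, 0, 0).
Lerp each channel 28% toward 0:
  R: 128 + 0.28×(0−128) = 128 − 35.84 = 92.16 → 92
  G: 0 + 0 = 0 → 0
  B: 0 + 0.28×(0−0) = 0 + 0 = 0 → 0
After the shade: rgb(92, 0, 0) = #5C0000.
Per channel, c → c + 0.2(255 − c):
  R: 92 + 0.2×(255−92) = 92 + 32.6 = 124.6 → 125
  G: 0 + 51 = 51 → 51
  B: 0 + 0.2×(255−0) = 0 + 51 = 51 → 51
rgb(125, 51, 51) = #7D3333.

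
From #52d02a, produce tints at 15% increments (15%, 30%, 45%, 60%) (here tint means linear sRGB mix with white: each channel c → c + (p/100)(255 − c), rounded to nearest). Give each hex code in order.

#52d02a is rgb(82, 208, 42).
15%: (82 + 25.95 = 107.95→108, 208 + 7.05 = 215.05→215, 42 + 31.95 = 73.95→74) → #6cd74a
30%: (82 + 51.9 = 133.9→134, 208 + 14.1 = 222.1→222, 42 + 63.9 = 105.9→106) → #86de6a
45%: (82 + 77.85 = 159.85→160, 208 + 21.15 = 229.15→229, 42 + 95.85 = 137.85→138) → #a0e58a
60%: (82 + 103.8 = 185.8→186, 208 + 28.2 = 236.2→236, 42 + 127.8 = 169.8→170) → #baecaa

#6cd74a, #86de6a, #a0e58a, #baecaa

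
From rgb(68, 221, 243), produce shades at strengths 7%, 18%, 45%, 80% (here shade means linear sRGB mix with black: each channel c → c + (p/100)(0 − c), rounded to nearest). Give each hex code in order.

7%: (68 − 4.76 = 63.24→63, 221 − 15.47 = 205.53→206, 243 − 17.01 = 225.99→226) → #3FCEE2
18%: (68 − 12.24 = 55.76→56, 221 − 39.78 = 181.22→181, 243 − 43.74 = 199.26→199) → #38B5C7
45%: (68 − 30.6 = 37.4→37, 221 − 99.45 = 121.55→122, 243 − 109.35 = 133.65→134) → #257A86
80%: (68 − 54.4 = 13.6→14, 221 − 176.8 = 44.2→44, 243 − 194.4 = 48.6→49) → #0E2C31

#3FCEE2, #38B5C7, #257A86, #0E2C31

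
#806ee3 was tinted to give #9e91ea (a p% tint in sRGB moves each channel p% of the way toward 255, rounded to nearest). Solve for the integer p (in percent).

#806ee3 is rgb(128, 110, 227); #9e91ea is rgb(158, 145, 234).
On the G channel (widest range): 145 ≈ 110 + (p/100)(255 − 110), so p ≈ 100×(145 − 110)/(255 − 110) = 3500/145 = 24.14.
p = 24 reproduces all three channels after rounding.

24%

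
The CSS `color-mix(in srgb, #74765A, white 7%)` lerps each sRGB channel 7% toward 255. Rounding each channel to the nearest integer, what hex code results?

#7E8066

#74765A is rgb(116, 118, 90).
Lerp each channel 7% toward 255:
  R: 116 + 9.73 = 125.73 → 126
  G: 118 + 0.07×(255−118) = 118 + 9.59 = 127.59 → 128
  B: 90 + 11.55 = 101.55 → 102
rgb(126, 128, 102) = #7E8066.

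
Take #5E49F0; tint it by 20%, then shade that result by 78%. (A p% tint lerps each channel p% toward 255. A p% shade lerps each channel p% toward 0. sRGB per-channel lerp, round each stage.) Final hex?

#1C1835

#5E49F0 is rgb(94, 73, 240).
Per channel, c → c + 0.2(255 − c):
  R: 94 + 0.2×(255−94) = 94 + 32.2 = 126.2 → 126
  G: 73 + 36.4 = 109.4 → 109
  B: 240 + 0.2×(255−240) = 240 + 3 = 243 → 243
After the tint: rgb(126, 109, 243) = #7E6DF3.
A 78% shade moves each channel 78% toward 0:
  R: 126 − 98.28 = 27.72 → 28
  G: 109 − 85.02 = 23.98 → 24
  B: 243 + 0.78×(0−243) = 243 − 189.54 = 53.46 → 53
rgb(28, 24, 53) = #1C1835.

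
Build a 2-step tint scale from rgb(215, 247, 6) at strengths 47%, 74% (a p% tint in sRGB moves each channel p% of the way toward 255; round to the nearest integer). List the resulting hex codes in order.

47%: (215 + 18.8 = 233.8→234, 247 + 3.76 = 250.76→251, 6 + 117.03 = 123.03→123) → #eafb7b
74%: (215 + 29.6 = 244.6→245, 247 + 5.92 = 252.92→253, 6 + 184.26 = 190.26→190) → #f5fdbe

#eafb7b, #f5fdbe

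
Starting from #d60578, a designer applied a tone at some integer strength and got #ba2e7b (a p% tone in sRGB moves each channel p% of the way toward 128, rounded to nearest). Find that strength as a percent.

33%

#d60578 is rgb(214, 5, 120); #ba2e7b is rgb(186, 46, 123).
On the G channel (widest range): 46 ≈ 5 + (p/100)(128 − 5), so p ≈ 100×(46 − 5)/(128 − 5) = 4100/123 = 33.33.
p = 33 reproduces all three channels after rounding.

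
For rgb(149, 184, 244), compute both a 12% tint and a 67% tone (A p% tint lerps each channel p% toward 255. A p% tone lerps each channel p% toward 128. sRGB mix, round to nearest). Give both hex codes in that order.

#A2C1F5, #8792A6

12% tint:
  R: 149 + 0.12×(255−149) = 149 + 12.72 = 161.72 → 162
  G: 184 + 0.12×(255−184) = 184 + 8.52 = 192.52 → 193
  B: 244 + 1.32 = 245.32 → 245
  → #A2C1F5
67% tone:
  R: 149 + 0.67×(128−149) = 149 − 14.07 = 134.93 → 135
  G: 184 + 0.67×(128−184) = 184 − 37.52 = 146.48 → 146
  B: 244 − 77.72 = 166.28 → 166
  → #8792A6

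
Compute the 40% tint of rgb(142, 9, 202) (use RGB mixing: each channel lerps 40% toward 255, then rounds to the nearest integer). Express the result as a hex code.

A 40% tint moves each channel 40% toward 255:
  R: 142 + 0.4×(255−142) = 142 + 45.2 = 187.2 → 187
  G: 9 + 98.4 = 107.4 → 107
  B: 202 + 0.4×(255−202) = 202 + 21.2 = 223.2 → 223
rgb(187, 107, 223) = #BB6BDF.

#BB6BDF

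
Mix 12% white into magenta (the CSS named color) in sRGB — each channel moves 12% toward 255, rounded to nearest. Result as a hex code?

CSS magenta is rgb(255, 0, 255).
A 12% tint moves each channel 12% toward 255:
  R: 255 + 0.12×(255−255) = 255 + 0 = 255 → 255
  G: 0 + 0.12×(255−0) = 0 + 30.6 = 30.6 → 31
  B: 255 + 0.12×(255−255) = 255 + 0 = 255 → 255
rgb(255, 31, 255) = #FF1FFF.

#FF1FFF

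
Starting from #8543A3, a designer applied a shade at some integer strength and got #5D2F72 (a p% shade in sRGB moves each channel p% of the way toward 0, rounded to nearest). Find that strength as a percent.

30%

#8543A3 is rgb(133, 67, 163); #5D2F72 is rgb(93, 47, 114).
On the B channel (widest range): 114 ≈ 163 + (p/100)(0 − 163), so p ≈ 100×(114 − 163)/(0 − 163) = -4900/-163 = 30.06.
p = 30 reproduces all three channels after rounding.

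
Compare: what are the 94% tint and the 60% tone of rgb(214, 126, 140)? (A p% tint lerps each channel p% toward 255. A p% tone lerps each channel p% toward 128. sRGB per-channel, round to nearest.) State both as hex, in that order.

94% tint:
  R: 214 + 0.94×(255−214) = 214 + 38.54 = 252.54 → 253
  G: 126 + 121.26 = 247.26 → 247
  B: 140 + 0.94×(255−140) = 140 + 108.1 = 248.1 → 248
  → #fdf7f8
60% tone:
  R: 214 − 51.6 = 162.4 → 162
  G: 126 + 1.2 = 127.2 → 127
  B: 140 − 7.2 = 132.8 → 133
  → #a27f85

#fdf7f8, #a27f85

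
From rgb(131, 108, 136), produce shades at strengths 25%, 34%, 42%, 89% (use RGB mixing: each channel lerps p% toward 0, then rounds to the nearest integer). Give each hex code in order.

25%: (131 − 32.75 = 98.25→98, 108 − 27 = 81→81, 136 − 34 = 102→102) → #625166
34%: (131 − 44.54 = 86.46→86, 108 − 36.72 = 71.28→71, 136 − 46.24 = 89.76→90) → #56475a
42%: (131 − 55.02 = 75.98→76, 108 − 45.36 = 62.64→63, 136 − 57.12 = 78.88→79) → #4c3f4f
89%: (131 − 116.59 = 14.41→14, 108 − 96.12 = 11.88→12, 136 − 121.04 = 14.96→15) → #0e0c0f

#625166, #56475a, #4c3f4f, #0e0c0f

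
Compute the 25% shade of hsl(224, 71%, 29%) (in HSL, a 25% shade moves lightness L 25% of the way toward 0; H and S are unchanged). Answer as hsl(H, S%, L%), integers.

hsl(224, 71%, 22%)

L moves 25% from 29 toward 0: 29 − 7.25 = 21.75 → 22.
H and S are unchanged.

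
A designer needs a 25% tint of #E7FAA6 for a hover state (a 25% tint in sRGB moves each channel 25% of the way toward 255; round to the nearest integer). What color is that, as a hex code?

#EDFBBC

#E7FAA6 is rgb(231, 250, 166).
A 25% tint moves each channel 25% toward 255:
  R: 231 + 0.25×(255−231) = 231 + 6 = 237 → 237
  G: 250 + 1.25 = 251.25 → 251
  B: 166 + 0.25×(255−166) = 166 + 22.25 = 188.25 → 188
rgb(237, 251, 188) = #EDFBBC.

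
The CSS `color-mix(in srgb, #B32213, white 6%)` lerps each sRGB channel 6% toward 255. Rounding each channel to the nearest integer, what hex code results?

#B82F21

#B32213 is rgb(179, 34, 19).
Lerp each channel 6% toward 255:
  R: 179 + 0.06×(255−179) = 179 + 4.56 = 183.56 → 184
  G: 34 + 0.06×(255−34) = 34 + 13.26 = 47.26 → 47
  B: 19 + 0.06×(255−19) = 19 + 14.16 = 33.16 → 33
rgb(184, 47, 33) = #B82F21.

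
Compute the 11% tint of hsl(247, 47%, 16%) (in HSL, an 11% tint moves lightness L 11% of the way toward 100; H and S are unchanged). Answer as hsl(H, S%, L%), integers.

L moves 11% from 16 toward 100: 16 + 9.24 = 25.24 → 25.
H and S are unchanged.

hsl(247, 47%, 25%)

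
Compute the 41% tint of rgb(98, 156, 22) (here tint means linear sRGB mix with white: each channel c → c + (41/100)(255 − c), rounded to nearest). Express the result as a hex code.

Lerp each channel 41% toward 255:
  R: 98 + 64.37 = 162.37 → 162
  G: 156 + 0.41×(255−156) = 156 + 40.59 = 196.59 → 197
  B: 22 + 0.41×(255−22) = 22 + 95.53 = 117.53 → 118
rgb(162, 197, 118) = #a2c576.

#a2c576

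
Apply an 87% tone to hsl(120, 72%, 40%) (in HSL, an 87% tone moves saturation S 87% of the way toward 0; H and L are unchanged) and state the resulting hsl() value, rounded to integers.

S moves 87% from 72 toward 0: 72 − 62.64 = 9.36 → 9.
H and L are unchanged.

hsl(120, 9%, 40%)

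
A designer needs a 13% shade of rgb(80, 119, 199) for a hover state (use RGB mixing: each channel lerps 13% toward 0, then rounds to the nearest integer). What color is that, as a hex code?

Lerp each channel 13% toward 0:
  R: 80 + 0.13×(0−80) = 80 − 10.4 = 69.6 → 70
  G: 119 + 0.13×(0−119) = 119 − 15.47 = 103.53 → 104
  B: 199 + 0.13×(0−199) = 199 − 25.87 = 173.13 → 173
rgb(70, 104, 173) = #4668AD.

#4668AD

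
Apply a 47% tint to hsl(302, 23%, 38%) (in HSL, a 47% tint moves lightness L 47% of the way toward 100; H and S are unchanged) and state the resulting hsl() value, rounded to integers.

hsl(302, 23%, 67%)

L moves 47% from 38 toward 100: 38 + 29.14 = 67.14 → 67.
H and S are unchanged.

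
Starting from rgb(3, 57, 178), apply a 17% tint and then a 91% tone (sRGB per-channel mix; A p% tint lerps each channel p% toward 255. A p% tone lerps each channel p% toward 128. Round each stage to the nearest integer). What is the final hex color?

#797d86

Lerp each channel 17% toward 255:
  R: 3 + 0.17×(255−3) = 3 + 42.84 = 45.84 → 46
  G: 57 + 33.66 = 90.66 → 91
  B: 178 + 13.09 = 191.09 → 191
After the tint: rgb(46, 91, 191) = #2e5bbf.
Lerp each channel 91% toward 128:
  R: 46 + 0.91×(128−46) = 46 + 74.62 = 120.62 → 121
  G: 91 + 0.91×(128−91) = 91 + 33.67 = 124.67 → 125
  B: 191 + 0.91×(128−191) = 191 − 57.33 = 133.67 → 134
rgb(121, 125, 134) = #797d86.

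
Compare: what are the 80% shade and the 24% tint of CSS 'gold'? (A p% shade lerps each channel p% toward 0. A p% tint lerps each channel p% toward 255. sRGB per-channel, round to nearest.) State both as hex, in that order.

CSS gold is rgb(255, 215, 0).
80% shade:
  R: 255 + 0.8×(0−255) = 255 − 204 = 51 → 51
  G: 215 + 0.8×(0−215) = 215 − 172 = 43 → 43
  B: 0 + 0 = 0 → 0
  → #332B00
24% tint:
  R: 255 + 0 = 255 → 255
  G: 215 + 0.24×(255−215) = 215 + 9.6 = 224.6 → 225
  B: 0 + 0.24×(255−0) = 0 + 61.2 = 61.2 → 61
  → #FFE13D

#332B00, #FFE13D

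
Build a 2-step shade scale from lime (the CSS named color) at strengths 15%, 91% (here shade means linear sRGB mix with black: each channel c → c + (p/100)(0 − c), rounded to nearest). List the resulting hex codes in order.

#00D900, #001700

CSS lime is rgb(0, 255, 0).
15%: (0→0, 255 − 38.25 = 216.75→217, 0→0) → #00D900
91%: (0→0, 255 − 232.05 = 22.95→23, 0→0) → #001700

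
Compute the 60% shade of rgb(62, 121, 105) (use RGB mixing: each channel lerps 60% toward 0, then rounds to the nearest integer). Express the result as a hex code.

#19302a

A 60% shade moves each channel 60% toward 0:
  R: 62 + 0.6×(0−62) = 62 − 37.2 = 24.8 → 25
  G: 121 − 72.6 = 48.4 → 48
  B: 105 + 0.6×(0−105) = 105 − 63 = 42 → 42
rgb(25, 48, 42) = #19302a.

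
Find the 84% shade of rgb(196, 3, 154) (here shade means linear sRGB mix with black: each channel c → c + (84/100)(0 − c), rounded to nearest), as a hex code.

#1f0019

Lerp each channel 84% toward 0:
  R: 196 + 0.84×(0−196) = 196 − 164.64 = 31.36 → 31
  G: 3 + 0.84×(0−3) = 3 − 2.52 = 0.48 → 0
  B: 154 + 0.84×(0−154) = 154 − 129.36 = 24.64 → 25
rgb(31, 0, 25) = #1f0019.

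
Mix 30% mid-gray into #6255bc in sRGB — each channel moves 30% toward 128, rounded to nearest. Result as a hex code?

#6255bc is rgb(98, 85, 188).
Per channel, c → c + 0.3(128 − c):
  R: 98 + 0.3×(128−98) = 98 + 9 = 107 → 107
  G: 85 + 12.9 = 97.9 → 98
  B: 188 + 0.3×(128−188) = 188 − 18 = 170 → 170
rgb(107, 98, 170) = #6b62aa.

#6b62aa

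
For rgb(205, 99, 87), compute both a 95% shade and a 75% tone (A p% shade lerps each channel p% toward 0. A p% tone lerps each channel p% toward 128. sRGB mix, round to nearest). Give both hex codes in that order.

95% shade:
  R: 205 + 0.95×(0−205) = 205 − 194.75 = 10.25 → 10
  G: 99 − 94.05 = 4.95 → 5
  B: 87 + 0.95×(0−87) = 87 − 82.65 = 4.35 → 4
  → #0A0504
75% tone:
  R: 205 − 57.75 = 147.25 → 147
  G: 99 + 0.75×(128−99) = 99 + 21.75 = 120.75 → 121
  B: 87 + 30.75 = 117.75 → 118
  → #937976

#0A0504, #937976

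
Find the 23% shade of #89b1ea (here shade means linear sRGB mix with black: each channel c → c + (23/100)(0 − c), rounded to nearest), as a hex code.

#89b1ea is rgb(137, 177, 234).
A 23% shade moves each channel 23% toward 0:
  R: 137 + 0.23×(0−137) = 137 − 31.51 = 105.49 → 105
  G: 177 + 0.23×(0−177) = 177 − 40.71 = 136.29 → 136
  B: 234 − 53.82 = 180.18 → 180
rgb(105, 136, 180) = #6988b4.

#6988b4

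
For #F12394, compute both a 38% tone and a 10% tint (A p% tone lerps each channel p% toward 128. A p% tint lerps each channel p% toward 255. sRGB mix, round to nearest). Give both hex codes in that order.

#C6468C, #F2399F

#F12394 is rgb(241, 35, 148).
38% tone:
  R: 241 + 0.38×(128−241) = 241 − 42.94 = 198.06 → 198
  G: 35 + 0.38×(128−35) = 35 + 35.34 = 70.34 → 70
  B: 148 − 7.6 = 140.4 → 140
  → #C6468C
10% tint:
  R: 241 + 0.1×(255−241) = 241 + 1.4 = 242.4 → 242
  G: 35 + 0.1×(255−35) = 35 + 22 = 57 → 57
  B: 148 + 10.7 = 158.7 → 159
  → #F2399F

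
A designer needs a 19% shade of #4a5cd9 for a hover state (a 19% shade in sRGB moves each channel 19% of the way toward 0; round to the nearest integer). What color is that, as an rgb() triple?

rgb(60, 75, 176)

#4a5cd9 is rgb(74, 92, 217).
A 19% shade moves each channel 19% toward 0:
  R: 74 − 14.06 = 59.94 → 60
  G: 92 − 17.48 = 74.52 → 75
  B: 217 − 41.23 = 175.77 → 176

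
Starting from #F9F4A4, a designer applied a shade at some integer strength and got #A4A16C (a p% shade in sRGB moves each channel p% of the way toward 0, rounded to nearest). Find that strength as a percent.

#F9F4A4 is rgb(249, 244, 164); #A4A16C is rgb(164, 161, 108).
On the R channel (widest range): 164 ≈ 249 + (p/100)(0 − 249), so p ≈ 100×(164 − 249)/(0 − 249) = -8500/-249 = 34.14.
p = 34 reproduces all three channels after rounding.

34%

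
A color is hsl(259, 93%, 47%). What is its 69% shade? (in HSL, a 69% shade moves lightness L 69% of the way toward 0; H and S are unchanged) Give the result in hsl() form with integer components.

L moves 69% from 47 toward 0: 47 − 32.43 = 14.57 → 15.
H and S are unchanged.

hsl(259, 93%, 15%)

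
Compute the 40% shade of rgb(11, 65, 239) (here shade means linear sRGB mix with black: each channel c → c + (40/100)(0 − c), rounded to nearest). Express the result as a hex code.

#07278F

A 40% shade moves each channel 40% toward 0:
  R: 11 + 0.4×(0−11) = 11 − 4.4 = 6.6 → 7
  G: 65 + 0.4×(0−65) = 65 − 26 = 39 → 39
  B: 239 − 95.6 = 143.4 → 143
rgb(7, 39, 143) = #07278F.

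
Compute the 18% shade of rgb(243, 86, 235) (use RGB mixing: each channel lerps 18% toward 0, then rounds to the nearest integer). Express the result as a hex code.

#c747c1

Lerp each channel 18% toward 0:
  R: 243 + 0.18×(0−243) = 243 − 43.74 = 199.26 → 199
  G: 86 + 0.18×(0−86) = 86 − 15.48 = 70.52 → 71
  B: 235 + 0.18×(0−235) = 235 − 42.3 = 192.7 → 193
rgb(199, 71, 193) = #c747c1.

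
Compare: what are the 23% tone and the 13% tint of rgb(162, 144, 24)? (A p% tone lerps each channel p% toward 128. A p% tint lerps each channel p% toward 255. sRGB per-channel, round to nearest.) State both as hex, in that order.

23% tone:
  R: 162 − 7.82 = 154.18 → 154
  G: 144 − 3.68 = 140.32 → 140
  B: 24 + 0.23×(128−24) = 24 + 23.92 = 47.92 → 48
  → #9A8C30
13% tint:
  R: 162 + 12.09 = 174.09 → 174
  G: 144 + 14.43 = 158.43 → 158
  B: 24 + 30.03 = 54.03 → 54
  → #AE9E36

#9A8C30, #AE9E36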